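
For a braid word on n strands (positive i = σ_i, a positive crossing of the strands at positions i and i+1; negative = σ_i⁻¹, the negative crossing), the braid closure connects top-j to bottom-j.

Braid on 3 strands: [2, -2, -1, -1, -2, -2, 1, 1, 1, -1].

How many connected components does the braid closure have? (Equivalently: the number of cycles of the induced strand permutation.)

Track the strand permutation on 3 strands, starting from identity.
  step 1: s2 swaps positions 2,3 -> [1 3 2]
  step 2: s2^-1 swaps positions 2,3 -> [1 2 3]
  step 3: s1^-1 swaps positions 1,2 -> [2 1 3]
  step 4: s1^-1 swaps positions 1,2 -> [1 2 3]
  step 5: s2^-1 swaps positions 2,3 -> [1 3 2]
  step 6: s2^-1 swaps positions 2,3 -> [1 2 3]
  step 7: s1 swaps positions 1,2 -> [2 1 3]
  step 8: s1 swaps positions 1,2 -> [1 2 3]
  step 9: s1 swaps positions 1,2 -> [2 1 3]
  step 10: s1^-1 swaps positions 1,2 -> [1 2 3]
Final permutation (position -> original strand): [1 2 3]
Closure components = cycle count of this permutation = 3.

Answer: 3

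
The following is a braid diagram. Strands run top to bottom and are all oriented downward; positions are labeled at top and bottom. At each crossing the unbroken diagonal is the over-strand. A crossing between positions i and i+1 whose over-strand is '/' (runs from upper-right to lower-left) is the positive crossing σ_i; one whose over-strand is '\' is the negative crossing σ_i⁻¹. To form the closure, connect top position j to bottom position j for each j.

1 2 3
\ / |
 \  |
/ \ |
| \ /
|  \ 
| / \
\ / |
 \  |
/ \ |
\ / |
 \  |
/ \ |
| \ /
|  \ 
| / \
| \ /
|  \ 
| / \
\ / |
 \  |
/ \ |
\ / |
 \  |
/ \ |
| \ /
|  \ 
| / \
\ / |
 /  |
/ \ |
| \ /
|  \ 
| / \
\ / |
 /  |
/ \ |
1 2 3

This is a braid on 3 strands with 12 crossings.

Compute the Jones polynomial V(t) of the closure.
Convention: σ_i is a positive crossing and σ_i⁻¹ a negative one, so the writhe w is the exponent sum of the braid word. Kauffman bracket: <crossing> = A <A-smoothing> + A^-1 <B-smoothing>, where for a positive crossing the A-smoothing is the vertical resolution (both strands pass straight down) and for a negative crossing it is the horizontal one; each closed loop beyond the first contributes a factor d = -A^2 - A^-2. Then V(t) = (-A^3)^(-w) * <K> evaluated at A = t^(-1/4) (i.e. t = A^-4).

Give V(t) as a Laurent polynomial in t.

t^-3 + t^-6 - t^-7 + t^-8 - t^-9 + t^-10 - t^-11

Derivation:
Reading the diagram top to bottom ('/'-over between positions i,i+1 = s_i, '\'-over = s_i^-1): braid word = s1^-1 s2^-1 s1^-1 s1^-1 s2^-1 s2^-1 s1^-1 s1^-1 s2^-1 s1 s2^-1 s1.
The presented braid s1^-1 s2^-1 s1^-1 s1^-1 s2^-1 s2^-1 s1^-1 s1^-1 s2^-1 s1 s2^-1 s1 on 3 strands reduces by inverse Markov moves (closure unchanged at each step):
  Deconjugate: the word is γ·β·γ⁻¹ with γ = s1^-1 (prefix) and γ⁻¹ = s1 (suffix); strip both.
Reduced to β = s2^-1 s1^-1 s1^-1 s2^-1 s2^-1 s1^-1 s1^-1 s2^-1 s1 s2^-1 on 3 strands, 10 crossings.
Compute on β:
Braid: s2^-1 s1^-1 s1^-1 s2^-1 s2^-1 s1^-1 s1^-1 s2^-1 s1 s2^-1 on 3 strands, 10 crossings.
Writhe w = (#positive) - (#negative) = 1 - 9 = -8.
State-sum expansion of <K>. There are 2^10 = 1024 states.
Smooth each crossing (0=||, 1=⌣⌢); contribution A^(Σ sign_k(1-2s_k)) * d^(L-1).
Tabulate the states by total A-exponent and number of loops L (A-exp: L × count):
  A^10: L=6 ×1
  A^8: L=5 ×10
  A^6: L=4 ×41, L=6 ×4
  A^4: L=3 ×86, L=5 ×34
  A^2: L=2 ×92, L=4 ×114, L=6 ×4
  A^0: L=1 ×40, L=3 ×185, L=5 ×27
  A^-2: L=2 ×142, L=4 ×67, L=6 ×1
  A^-4: L=1 ×40, L=3 ×76, L=5 ×4
  A^-6: L=2 ×39, L=4 ×6
  A^-8: L=1 ×5, L=3 ×5
  A^-10: L=2 ×1
Each group contributes A^e * Σ count * d^(L-1):
Powers of d = -A^2 - A^-2: d^2 = A^4 + 2 + A^-4; d^3 = -A^6 - 3*A^2 - 3*A^-2 - A^-6; d^4 = A^8 + 4*A^4 + 6 + 4*A^-4 + A^-8; d^5 = -A^10 - 5*A^6 - 10*A^2 - 10*A^-2 - 5*A^-6 - A^-10.
  A^10 * (d^5) = -A^20 - 5*A^16 - 10*A^12 - 10*A^8 - 5*A^4 - 1
  A^8 * (10*d^4) = 10*A^16 + 40*A^12 + 60*A^8 + 40*A^4 + 10
  A^6 * (41*d^3 + 4*d^5) = -4*A^16 - 61*A^12 - 163*A^8 - 163*A^4 - 61 - 4*A^-4
  A^4 * (86*d^2 + 34*d^4) = 34*A^12 + 222*A^8 + 376*A^4 + 222 + 34*A^-4
  A^2 * (92*d + 114*d^3 + 4*d^5) = -4*A^12 - 134*A^8 - 474*A^4 - 474 - 134*A^-4 - 4*A^-8
  A^0 * (40 + 185*d^2 + 27*d^4) = 27*A^8 + 293*A^4 + 572 + 293*A^-4 + 27*A^-8
  A^-2 * (142*d + 67*d^3 + d^5) = -A^8 - 72*A^4 - 353 - 353*A^-4 - 72*A^-8 - A^-12
  A^-4 * (40 + 76*d^2 + 4*d^4) = 4*A^4 + 92 + 216*A^-4 + 92*A^-8 + 4*A^-12
  A^-6 * (39*d + 6*d^3) = -6 - 57*A^-4 - 57*A^-8 - 6*A^-12
  A^-8 * (5 + 5*d^2) = 5*A^-4 + 15*A^-8 + 5*A^-12
  A^-10 * (d) = -A^-8 - A^-12
Summing the groups: <K> = -A^20 + A^16 - A^12 + A^8 - A^4 + 1 + A^-12
Normalise by the writhe: (-A^3)^(-w) = (-A^3)^(8) = A^24, so f(A) = A^24 * <K> = -A^44 + A^40 - A^36 + A^32 - A^28 + A^24 + A^12.
Substitute A = t^(-1/4), i.e. A^e → t^(-e/4): V(t) = t^-3 + t^-6 - t^-7 + t^-8 - t^-9 + t^-10 - t^-11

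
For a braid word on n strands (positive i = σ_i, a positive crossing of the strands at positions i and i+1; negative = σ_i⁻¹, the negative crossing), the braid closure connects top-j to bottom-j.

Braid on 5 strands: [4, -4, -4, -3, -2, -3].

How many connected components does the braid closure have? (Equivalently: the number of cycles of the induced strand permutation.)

Track the strand permutation on 5 strands, starting from identity.
  step 1: s4 swaps positions 4,5 -> [1 2 3 5 4]
  step 2: s4^-1 swaps positions 4,5 -> [1 2 3 4 5]
  step 3: s4^-1 swaps positions 4,5 -> [1 2 3 5 4]
  step 4: s3^-1 swaps positions 3,4 -> [1 2 5 3 4]
  step 5: s2^-1 swaps positions 2,3 -> [1 5 2 3 4]
  step 6: s3^-1 swaps positions 3,4 -> [1 5 3 2 4]
Final permutation (position -> original strand): [1 5 3 2 4]
Closure components = cycle count of this permutation = 3.

Answer: 3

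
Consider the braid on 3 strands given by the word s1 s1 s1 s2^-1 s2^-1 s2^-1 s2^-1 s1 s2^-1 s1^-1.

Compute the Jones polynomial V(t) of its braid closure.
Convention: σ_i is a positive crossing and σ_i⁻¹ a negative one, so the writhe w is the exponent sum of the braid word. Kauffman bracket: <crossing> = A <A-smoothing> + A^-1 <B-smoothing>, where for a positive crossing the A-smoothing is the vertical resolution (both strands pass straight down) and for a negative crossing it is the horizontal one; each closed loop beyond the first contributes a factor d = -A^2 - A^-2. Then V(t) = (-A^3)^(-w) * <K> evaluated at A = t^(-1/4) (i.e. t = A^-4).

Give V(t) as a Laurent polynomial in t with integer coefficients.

The presented braid s1 s1 s1 s2^-1 s2^-1 s2^-1 s2^-1 s1 s2^-1 s1^-1 on 3 strands reduces by inverse Markov moves (closure unchanged at each step):
  Deconjugate: the word is γ·β·γ⁻¹ with γ = s1 (prefix) and γ⁻¹ = s1^-1 (suffix); strip both.
Reduced to β = s1 s1 s2^-1 s2^-1 s2^-1 s2^-1 s1 s2^-1 on 3 strands, 8 crossings.
Compute on β:
Braid: s1 s1 s2^-1 s2^-1 s2^-1 s2^-1 s1 s2^-1 on 3 strands, 8 crossings.
Writhe w = (#positive) - (#negative) = 3 - 5 = -2.
State-sum expansion of <K>. There are 2^8 = 256 states.
For each crossing: s=0 is the vertical smoothing, s=1 horizontal. Crossing k contributes A^(sign_k * (1 - 2*s_k)); loop factor d = -A^2 - A^-2.
Tabulate the states by total A-exponent and number of loops L (A-exp: L × count):
  A^8: L=6 ×1
  A^6: L=5 ×8
  A^4: L=4 ×27, L=6 ×1
  A^2: L=3 ×48, L=5 ×8
  A^0: L=2 ×47, L=4 ×22, L=6 ×1
  A^-2: L=1 ×23, L=3 ×29, L=5 ×4
  A^-4: L=2 ×22, L=4 ×6
  A^-6: L=3 ×8
  A^-8: L=4 ×1
Each group contributes A^e * Σ count * d^(L-1):
Powers of d = -A^2 - A^-2: d^2 = A^4 + 2 + A^-4; d^3 = -A^6 - 3*A^2 - 3*A^-2 - A^-6; d^4 = A^8 + 4*A^4 + 6 + 4*A^-4 + A^-8; d^5 = -A^10 - 5*A^6 - 10*A^2 - 10*A^-2 - 5*A^-6 - A^-10.
  A^8 * (d^5) = -A^18 - 5*A^14 - 10*A^10 - 10*A^6 - 5*A^2 - A^-2
  A^6 * (8*d^4) = 8*A^14 + 32*A^10 + 48*A^6 + 32*A^2 + 8*A^-2
  A^4 * (27*d^3 + d^5) = -A^14 - 32*A^10 - 91*A^6 - 91*A^2 - 32*A^-2 - A^-6
  A^2 * (48*d^2 + 8*d^4) = 8*A^10 + 80*A^6 + 144*A^2 + 80*A^-2 + 8*A^-6
  A^0 * (47*d + 22*d^3 + d^5) = -A^10 - 27*A^6 - 123*A^2 - 123*A^-2 - 27*A^-6 - A^-10
  A^-2 * (23 + 29*d^2 + 4*d^4) = 4*A^6 + 45*A^2 + 105*A^-2 + 45*A^-6 + 4*A^-10
  A^-4 * (22*d + 6*d^3) = -6*A^2 - 40*A^-2 - 40*A^-6 - 6*A^-10
  A^-6 * (8*d^2) = 8*A^-2 + 16*A^-6 + 8*A^-10
  A^-8 * (d^3) = -A^-2 - 3*A^-6 - 3*A^-10 - A^-14
Summing the groups: <K> = -A^18 + 2*A^14 - 3*A^10 + 4*A^6 - 4*A^2 + 4*A^-2 - 2*A^-6 + 2*A^-10 - A^-14
Normalise by the writhe: (-A^3)^(-w) = (-A^3)^(2) = A^6, so f(A) = A^6 * <K> = -A^24 + 2*A^20 - 3*A^16 + 4*A^12 - 4*A^8 + 4*A^4 - 2 + 2*A^-4 - A^-8.
Substitute A = t^(-1/4), i.e. A^e → t^(-e/4): V(t) = -t^2 + 2*t - 2 + 4*t^-1 - 4*t^-2 + 4*t^-3 - 3*t^-4 + 2*t^-5 - t^-6

Answer: -t^2 + 2*t - 2 + 4*t^-1 - 4*t^-2 + 4*t^-3 - 3*t^-4 + 2*t^-5 - t^-6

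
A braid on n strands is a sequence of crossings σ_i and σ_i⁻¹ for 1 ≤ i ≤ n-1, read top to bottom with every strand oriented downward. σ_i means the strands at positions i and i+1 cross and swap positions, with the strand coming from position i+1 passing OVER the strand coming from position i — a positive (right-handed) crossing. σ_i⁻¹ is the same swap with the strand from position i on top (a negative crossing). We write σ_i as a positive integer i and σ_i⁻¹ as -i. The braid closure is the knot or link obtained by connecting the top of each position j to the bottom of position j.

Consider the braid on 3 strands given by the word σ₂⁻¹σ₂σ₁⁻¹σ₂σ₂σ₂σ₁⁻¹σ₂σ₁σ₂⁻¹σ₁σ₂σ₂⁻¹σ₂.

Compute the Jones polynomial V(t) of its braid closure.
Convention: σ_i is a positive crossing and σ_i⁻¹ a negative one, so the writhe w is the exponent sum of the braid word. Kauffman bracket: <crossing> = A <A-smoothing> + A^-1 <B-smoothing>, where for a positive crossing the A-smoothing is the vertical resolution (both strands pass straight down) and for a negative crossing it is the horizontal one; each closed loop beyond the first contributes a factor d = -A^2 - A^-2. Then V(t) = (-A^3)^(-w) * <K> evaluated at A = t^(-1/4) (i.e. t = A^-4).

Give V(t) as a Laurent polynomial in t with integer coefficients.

The presented braid s2^-1 s2 s1^-1 s2 s2 s2 s1^-1 s2 s1 s2^-1 s1 s2 s2^-1 s2 on 3 strands reduces by inverse Markov moves (closure unchanged at each step):
  Deconjugate: the word is γ·β·γ⁻¹ with γ = s2^-1 s2 (prefix) and γ⁻¹ = s2^-1 s2 (suffix); strip both.
Reduced to β = s1^-1 s2 s2 s2 s1^-1 s2 s1 s2^-1 s1 s2 on 3 strands, 10 crossings.
Compute on β:
Braid: s1^-1 s2 s2 s2 s1^-1 s2 s1 s2^-1 s1 s2 on 3 strands, 10 crossings.
Writhe w = (#positive) - (#negative) = 7 - 3 = 4.
Enumerate smoothing states for the bracket polynomial. There are 2^10 = 1024 states.
For each crossing: s=0 is the vertical smoothing, s=1 horizontal. Crossing k contributes A^(sign_k * (1 - 2*s_k)); loop factor d = -A^2 - A^-2.
Tabulate the states by total A-exponent and number of loops L (A-exp: L × count):
  A^10: L=2 ×1
  A^8: L=1 ×5, L=3 ×5
  A^6: L=2 ×39, L=4 ×6
  A^4: L=1 ×34, L=3 ×85, L=5 ×1
  A^2: L=2 ×138, L=4 ×72
  A^0: L=1 ×48, L=3 ×167, L=5 ×37
  A^-2: L=2 ×91, L=4 ×109, L=6 ×10
  A^-4: L=3 ×82, L=5 ×37, L=7 ×1
  A^-6: L=4 ×40, L=6 ×5
  A^-8: L=5 ×10
  A^-10: L=6 ×1
Each group contributes A^e * Σ count * d^(L-1):
Powers of d = -A^2 - A^-2: d^2 = A^4 + 2 + A^-4; d^3 = -A^6 - 3*A^2 - 3*A^-2 - A^-6; d^4 = A^8 + 4*A^4 + 6 + 4*A^-4 + A^-8; d^5 = -A^10 - 5*A^6 - 10*A^2 - 10*A^-2 - 5*A^-6 - A^-10; d^6 = A^12 + 6*A^8 + 15*A^4 + 20 + 15*A^-4 + 6*A^-8 + A^-12.
  A^10 * (d) = -A^12 - A^8
  A^8 * (5 + 5*d^2) = 5*A^12 + 15*A^8 + 5*A^4
  A^6 * (39*d + 6*d^3) = -6*A^12 - 57*A^8 - 57*A^4 - 6
  A^4 * (34 + 85*d^2 + d^4) = A^12 + 89*A^8 + 210*A^4 + 89 + A^-4
  A^2 * (138*d + 72*d^3) = -72*A^8 - 354*A^4 - 354 - 72*A^-4
  A^0 * (48 + 167*d^2 + 37*d^4) = 37*A^8 + 315*A^4 + 604 + 315*A^-4 + 37*A^-8
  A^-2 * (91*d + 109*d^3 + 10*d^5) = -10*A^8 - 159*A^4 - 518 - 518*A^-4 - 159*A^-8 - 10*A^-12
  A^-4 * (82*d^2 + 37*d^4 + d^6) = A^8 + 43*A^4 + 245 + 406*A^-4 + 245*A^-8 + 43*A^-12 + A^-16
  A^-6 * (40*d^3 + 5*d^5) = -5*A^4 - 65 - 170*A^-4 - 170*A^-8 - 65*A^-12 - 5*A^-16
  A^-8 * (10*d^4) = 10 + 40*A^-4 + 60*A^-8 + 40*A^-12 + 10*A^-16
  A^-10 * (d^5) = -1 - 5*A^-4 - 10*A^-8 - 10*A^-12 - 5*A^-16 - A^-20
Summing the groups: <K> = -A^12 + 2*A^8 - 2*A^4 + 4 - 3*A^-4 + 3*A^-8 - 2*A^-12 + A^-16 - A^-20
Normalise by the writhe: (-A^3)^(-w) = (-A^3)^(-4) = A^-12, so f(A) = A^-12 * <K> = -1 + 2*A^-4 - 2*A^-8 + 4*A^-12 - 3*A^-16 + 3*A^-20 - 2*A^-24 + A^-28 - A^-32.
Substitute A = t^(-1/4), i.e. A^e → t^(-e/4): V(t) = -t^8 + t^7 - 2*t^6 + 3*t^5 - 3*t^4 + 4*t^3 - 2*t^2 + 2*t - 1

Answer: -t^8 + t^7 - 2*t^6 + 3*t^5 - 3*t^4 + 4*t^3 - 2*t^2 + 2*t - 1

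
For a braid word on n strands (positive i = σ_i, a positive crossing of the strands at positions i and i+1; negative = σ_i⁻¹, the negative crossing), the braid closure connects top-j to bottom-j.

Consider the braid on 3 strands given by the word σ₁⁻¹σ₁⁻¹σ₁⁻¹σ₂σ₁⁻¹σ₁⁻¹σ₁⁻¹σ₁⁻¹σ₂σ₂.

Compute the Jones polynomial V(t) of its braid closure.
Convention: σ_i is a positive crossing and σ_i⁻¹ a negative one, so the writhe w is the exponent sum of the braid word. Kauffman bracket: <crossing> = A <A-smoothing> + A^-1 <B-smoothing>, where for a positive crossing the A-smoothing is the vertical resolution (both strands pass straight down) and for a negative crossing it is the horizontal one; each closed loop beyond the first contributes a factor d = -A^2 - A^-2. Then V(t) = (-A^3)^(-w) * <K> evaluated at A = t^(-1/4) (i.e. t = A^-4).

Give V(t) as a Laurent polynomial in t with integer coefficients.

-t + 2 - 3*t^-1 + 6*t^-2 - 6*t^-3 + 7*t^-4 - 7*t^-5 + 6*t^-6 - 4*t^-7 + 2*t^-8 - t^-9

Derivation:
Braid: s1^-1 s1^-1 s1^-1 s2 s1^-1 s1^-1 s1^-1 s1^-1 s2 s2 on 3 strands, 10 crossings.
Writhe w = (#positive) - (#negative) = 3 - 7 = -4.
Computing the Kauffman bracket via state sum. There are 2^10 = 1024 states.
For each crossing: s=0 is the vertical smoothing, s=1 horizontal. Crossing k contributes A^(sign_k * (1 - 2*s_k)); loop factor d = -A^2 - A^-2.
Tabulate the states by total A-exponent and number of loops L (A-exp: L × count):
  A^10: L=8 ×1
  A^8: L=7 ×10
  A^6: L=6 ×44, L=8 ×1
  A^4: L=5 ×112, L=7 ×8
  A^2: L=4 ×182, L=6 ×28
  A^0: L=3 ×194, L=5 ×58
  A^-2: L=2 ×130, L=4 ×79, L=6 ×1
  A^-4: L=1 ×45, L=3 ×70, L=5 ×5
  A^-6: L=2 ×36, L=4 ×9
  A^-8: L=3 ×10
  A^-10: L=4 ×1
Each group contributes A^e * Σ count * d^(L-1):
Powers of d = -A^2 - A^-2: d^2 = A^4 + 2 + A^-4; d^3 = -A^6 - 3*A^2 - 3*A^-2 - A^-6; d^4 = A^8 + 4*A^4 + 6 + 4*A^-4 + A^-8; d^5 = -A^10 - 5*A^6 - 10*A^2 - 10*A^-2 - 5*A^-6 - A^-10; d^6 = A^12 + 6*A^8 + 15*A^4 + 20 + 15*A^-4 + 6*A^-8 + A^-12; d^7 = -A^14 - 7*A^10 - 21*A^6 - 35*A^2 - 35*A^-2 - 21*A^-6 - 7*A^-10 - A^-14.
  A^10 * (d^7) = -A^24 - 7*A^20 - 21*A^16 - 35*A^12 - 35*A^8 - 21*A^4 - 7 - A^-4
  A^8 * (10*d^6) = 10*A^20 + 60*A^16 + 150*A^12 + 200*A^8 + 150*A^4 + 60 + 10*A^-4
  A^6 * (44*d^5 + d^7) = -A^20 - 51*A^16 - 241*A^12 - 475*A^8 - 475*A^4 - 241 - 51*A^-4 - A^-8
  A^4 * (112*d^4 + 8*d^6) = 8*A^16 + 160*A^12 + 568*A^8 + 832*A^4 + 568 + 160*A^-4 + 8*A^-8
  A^2 * (182*d^3 + 28*d^5) = -28*A^12 - 322*A^8 - 826*A^4 - 826 - 322*A^-4 - 28*A^-8
  A^0 * (194*d^2 + 58*d^4) = 58*A^8 + 426*A^4 + 736 + 426*A^-4 + 58*A^-8
  A^-2 * (130*d + 79*d^3 + d^5) = -A^8 - 84*A^4 - 377 - 377*A^-4 - 84*A^-8 - A^-12
  A^-4 * (45 + 70*d^2 + 5*d^4) = 5*A^4 + 90 + 215*A^-4 + 90*A^-8 + 5*A^-12
  A^-6 * (36*d + 9*d^3) = -9 - 63*A^-4 - 63*A^-8 - 9*A^-12
  A^-8 * (10*d^2) = 10*A^-4 + 20*A^-8 + 10*A^-12
  A^-10 * (d^3) = -A^-4 - 3*A^-8 - 3*A^-12 - A^-16
Summing the groups: <K> = -A^24 + 2*A^20 - 4*A^16 + 6*A^12 - 7*A^8 + 7*A^4 - 6 + 6*A^-4 - 3*A^-8 + 2*A^-12 - A^-16
Normalise by the writhe: (-A^3)^(-w) = (-A^3)^(4) = A^12, so f(A) = A^12 * <K> = -A^36 + 2*A^32 - 4*A^28 + 6*A^24 - 7*A^20 + 7*A^16 - 6*A^12 + 6*A^8 - 3*A^4 + 2 - A^-4.
Substitute A = t^(-1/4), i.e. A^e → t^(-e/4): V(t) = -t + 2 - 3*t^-1 + 6*t^-2 - 6*t^-3 + 7*t^-4 - 7*t^-5 + 6*t^-6 - 4*t^-7 + 2*t^-8 - t^-9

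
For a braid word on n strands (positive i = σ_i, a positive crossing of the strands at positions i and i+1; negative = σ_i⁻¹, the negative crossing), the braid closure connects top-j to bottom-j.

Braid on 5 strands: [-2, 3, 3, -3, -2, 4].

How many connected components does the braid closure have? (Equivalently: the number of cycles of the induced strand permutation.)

Track the strand permutation on 5 strands, starting from identity.
  step 1: s2^-1 swaps positions 2,3 -> [1 3 2 4 5]
  step 2: s3 swaps positions 3,4 -> [1 3 4 2 5]
  step 3: s3 swaps positions 3,4 -> [1 3 2 4 5]
  step 4: s3^-1 swaps positions 3,4 -> [1 3 4 2 5]
  step 5: s2^-1 swaps positions 2,3 -> [1 4 3 2 5]
  step 6: s4 swaps positions 4,5 -> [1 4 3 5 2]
Final permutation (position -> original strand): [1 4 3 5 2]
Closure components = cycle count of this permutation = 3.

Answer: 3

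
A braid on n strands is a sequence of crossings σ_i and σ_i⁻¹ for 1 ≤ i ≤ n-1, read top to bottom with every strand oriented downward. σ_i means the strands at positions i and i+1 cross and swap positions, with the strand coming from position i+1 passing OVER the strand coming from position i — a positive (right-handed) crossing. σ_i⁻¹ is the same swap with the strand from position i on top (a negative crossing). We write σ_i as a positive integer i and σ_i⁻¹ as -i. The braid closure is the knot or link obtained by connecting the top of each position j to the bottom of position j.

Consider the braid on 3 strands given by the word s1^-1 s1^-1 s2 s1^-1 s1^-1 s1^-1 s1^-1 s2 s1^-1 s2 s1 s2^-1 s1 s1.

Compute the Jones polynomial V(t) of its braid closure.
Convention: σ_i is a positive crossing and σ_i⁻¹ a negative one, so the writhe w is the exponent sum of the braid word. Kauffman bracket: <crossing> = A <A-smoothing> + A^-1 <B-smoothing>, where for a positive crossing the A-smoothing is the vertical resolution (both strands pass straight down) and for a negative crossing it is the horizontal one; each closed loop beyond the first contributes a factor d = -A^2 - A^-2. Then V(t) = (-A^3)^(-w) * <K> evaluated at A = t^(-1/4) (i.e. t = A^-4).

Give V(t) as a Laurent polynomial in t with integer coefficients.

t - 1 + 2*t^-1 - 2*t^-2 + 2*t^-3 - 2*t^-4 + t^-5

Derivation:
The presented braid s1^-1 s1^-1 s2 s1^-1 s1^-1 s1^-1 s1^-1 s2 s1^-1 s2 s1 s2^-1 s1 s1 on 3 strands reduces by inverse Markov moves (closure unchanged at each step):
  Deconjugate: the word is γ·β·γ⁻¹ with γ = s1^-1 s1^-1 (prefix) and γ⁻¹ = s1 s1 (suffix); strip both.
  Deconjugate: the word is γ·β·γ⁻¹ with γ = s2 s1^-1 (prefix) and γ⁻¹ = s1 s2^-1 (suffix); strip both.
Reduced to β = s1^-1 s1^-1 s1^-1 s2 s1^-1 s2 on 3 strands, 6 crossings.
Compute on β:
Braid: s1^-1 s1^-1 s1^-1 s2 s1^-1 s2 on 3 strands, 6 crossings.
Writhe w = (#positive) - (#negative) = 2 - 4 = -2.
State-sum expansion of <K>. There are 2^6 = 64 states.
Each crossing splits two ways (0=vertical, 1=horizontal). The state's weight is A^(#A-smoothings - #B-smoothings) * d^(loops - 1).
Tabulate the states by total A-exponent and number of loops L (A-exp: L × count):
  A^6: L=5 ×1
  A^4: L=4 ×6
  A^2: L=3 ×15
  A^0: L=2 ×19, L=4 ×1
  A^-2: L=1 ×11, L=3 ×4
  A^-4: L=2 ×6
  A^-6: L=3 ×1
Each group contributes A^e * Σ count * d^(L-1):
Powers of d = -A^2 - A^-2: d^2 = A^4 + 2 + A^-4; d^3 = -A^6 - 3*A^2 - 3*A^-2 - A^-6; d^4 = A^8 + 4*A^4 + 6 + 4*A^-4 + A^-8.
  A^6 * (d^4) = A^14 + 4*A^10 + 6*A^6 + 4*A^2 + A^-2
  A^4 * (6*d^3) = -6*A^10 - 18*A^6 - 18*A^2 - 6*A^-2
  A^2 * (15*d^2) = 15*A^6 + 30*A^2 + 15*A^-2
  A^0 * (19*d + d^3) = -A^6 - 22*A^2 - 22*A^-2 - A^-6
  A^-2 * (11 + 4*d^2) = 4*A^2 + 19*A^-2 + 4*A^-6
  A^-4 * (6*d) = -6*A^-2 - 6*A^-6
  A^-6 * (d^2) = A^-2 + 2*A^-6 + A^-10
Summing the groups: <K> = A^14 - 2*A^10 + 2*A^6 - 2*A^2 + 2*A^-2 - A^-6 + A^-10
Normalise by the writhe: (-A^3)^(-w) = (-A^3)^(2) = A^6, so f(A) = A^6 * <K> = A^20 - 2*A^16 + 2*A^12 - 2*A^8 + 2*A^4 - 1 + A^-4.
Substitute A = t^(-1/4), i.e. A^e → t^(-e/4): V(t) = t - 1 + 2*t^-1 - 2*t^-2 + 2*t^-3 - 2*t^-4 + t^-5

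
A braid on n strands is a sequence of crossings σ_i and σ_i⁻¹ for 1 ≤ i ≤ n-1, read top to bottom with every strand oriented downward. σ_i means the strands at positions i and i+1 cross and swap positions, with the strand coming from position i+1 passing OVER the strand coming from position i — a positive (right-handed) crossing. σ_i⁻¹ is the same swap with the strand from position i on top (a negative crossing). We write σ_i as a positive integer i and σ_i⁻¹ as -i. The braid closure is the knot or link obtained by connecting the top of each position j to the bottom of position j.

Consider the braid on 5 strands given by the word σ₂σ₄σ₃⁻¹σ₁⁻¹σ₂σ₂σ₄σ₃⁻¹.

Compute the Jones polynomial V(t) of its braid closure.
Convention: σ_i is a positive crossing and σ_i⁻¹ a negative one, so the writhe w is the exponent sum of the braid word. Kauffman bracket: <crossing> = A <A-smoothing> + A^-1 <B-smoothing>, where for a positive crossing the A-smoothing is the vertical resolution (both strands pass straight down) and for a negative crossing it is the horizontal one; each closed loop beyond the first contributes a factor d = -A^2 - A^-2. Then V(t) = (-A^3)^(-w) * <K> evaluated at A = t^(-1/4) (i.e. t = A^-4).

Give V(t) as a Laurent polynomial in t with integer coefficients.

Braid: s2 s4 s3^-1 s1^-1 s2 s2 s4 s3^-1 on 5 strands, 8 crossings.
Writhe w = (#positive) - (#negative) = 5 - 3 = 2.
Computing the Kauffman bracket via state sum. There are 2^8 = 256 states.
Each crossing splits two ways (0=vertical, 1=horizontal). The state's weight is A^(#A-smoothings - #B-smoothings) * d^(loops - 1).
Tabulate the states by total A-exponent and number of loops L (A-exp: L × count):
  A^8: L=4 ×1
  A^6: L=3 ×7, L=5 ×1
  A^4: L=2 ×19, L=4 ×9
  A^2: L=1 ×19, L=3 ×35, L=5 ×2
  A^0: L=2 ×48, L=4 ×22
  A^-2: L=3 ×49, L=5 ×7
  A^-4: L=4 ×27, L=6 ×1
  A^-6: L=5 ×8
  A^-8: L=6 ×1
Each group contributes A^e * Σ count * d^(L-1):
Powers of d = -A^2 - A^-2: d^2 = A^4 + 2 + A^-4; d^3 = -A^6 - 3*A^2 - 3*A^-2 - A^-6; d^4 = A^8 + 4*A^4 + 6 + 4*A^-4 + A^-8; d^5 = -A^10 - 5*A^6 - 10*A^2 - 10*A^-2 - 5*A^-6 - A^-10.
  A^8 * (d^3) = -A^14 - 3*A^10 - 3*A^6 - A^2
  A^6 * (7*d^2 + d^4) = A^14 + 11*A^10 + 20*A^6 + 11*A^2 + A^-2
  A^4 * (19*d + 9*d^3) = -9*A^10 - 46*A^6 - 46*A^2 - 9*A^-2
  A^2 * (19 + 35*d^2 + 2*d^4) = 2*A^10 + 43*A^6 + 101*A^2 + 43*A^-2 + 2*A^-6
  A^0 * (48*d + 22*d^3) = -22*A^6 - 114*A^2 - 114*A^-2 - 22*A^-6
  A^-2 * (49*d^2 + 7*d^4) = 7*A^6 + 77*A^2 + 140*A^-2 + 77*A^-6 + 7*A^-10
  A^-4 * (27*d^3 + d^5) = -A^6 - 32*A^2 - 91*A^-2 - 91*A^-6 - 32*A^-10 - A^-14
  A^-6 * (8*d^4) = 8*A^2 + 32*A^-2 + 48*A^-6 + 32*A^-10 + 8*A^-14
  A^-8 * (d^5) = -A^2 - 5*A^-2 - 10*A^-6 - 10*A^-10 - 5*A^-14 - A^-18
Summing the groups: <K> = A^10 - 2*A^6 + 3*A^2 - 3*A^-2 + 4*A^-6 - 3*A^-10 + 2*A^-14 - A^-18
Normalise by the writhe: (-A^3)^(-w) = (-A^3)^(-2) = A^-6, so f(A) = A^-6 * <K> = A^4 - 2 + 3*A^-4 - 3*A^-8 + 4*A^-12 - 3*A^-16 + 2*A^-20 - A^-24.
Substitute A = t^(-1/4), i.e. A^e → t^(-e/4): V(t) = -t^6 + 2*t^5 - 3*t^4 + 4*t^3 - 3*t^2 + 3*t - 2 + t^-1

Answer: -t^6 + 2*t^5 - 3*t^4 + 4*t^3 - 3*t^2 + 3*t - 2 + t^-1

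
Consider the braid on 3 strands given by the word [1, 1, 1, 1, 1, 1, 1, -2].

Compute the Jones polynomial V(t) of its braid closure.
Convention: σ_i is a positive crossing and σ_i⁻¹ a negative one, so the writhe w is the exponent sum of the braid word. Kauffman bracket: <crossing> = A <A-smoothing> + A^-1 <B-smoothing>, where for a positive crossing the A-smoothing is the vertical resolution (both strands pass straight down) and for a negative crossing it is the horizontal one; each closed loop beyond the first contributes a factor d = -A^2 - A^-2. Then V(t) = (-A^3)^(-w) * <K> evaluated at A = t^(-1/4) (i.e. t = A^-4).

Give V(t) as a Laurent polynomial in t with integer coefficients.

The presented braid s1 s1 s1 s1 s1 s1 s1 s2^-1 on 3 strands reduces by inverse Markov moves (closure unchanged at each step):
  Destabilize: the word has the form β·s2^-1 where s2^-1 occurs only as the final letter (β ∈ B_2); drop it and the last strand → 2 strands.
Reduced to β = s1 s1 s1 s1 s1 s1 s1 on 2 strands, 7 crossings.
Compute on β:
Braid: s1 s1 s1 s1 s1 s1 s1 on 2 strands, 7 crossings.
Writhe w = (#positive) - (#negative) = 7 - 0 = 7.
Enumerate smoothing states for the bracket polynomial. There are 2^7 = 128 states.
Smooth each crossing (0=||, 1=⌣⌢); contribution A^(Σ sign_k(1-2s_k)) * d^(L-1).
Tabulate the states by total A-exponent and number of loops L (A-exp: L × count):
  A^7: L=2 ×1
  A^5: L=1 ×7
  A^3: L=2 ×21
  A^1: L=3 ×35
  A^-1: L=4 ×35
  A^-3: L=5 ×21
  A^-5: L=6 ×7
  A^-7: L=7 ×1
Each group contributes A^e * Σ count * d^(L-1):
Powers of d = -A^2 - A^-2: d^2 = A^4 + 2 + A^-4; d^3 = -A^6 - 3*A^2 - 3*A^-2 - A^-6; d^4 = A^8 + 4*A^4 + 6 + 4*A^-4 + A^-8; d^5 = -A^10 - 5*A^6 - 10*A^2 - 10*A^-2 - 5*A^-6 - A^-10; d^6 = A^12 + 6*A^8 + 15*A^4 + 20 + 15*A^-4 + 6*A^-8 + A^-12.
  A^7 * (d) = -A^9 - A^5
  A^5 * (7) = 7*A^5
  A^3 * (21*d) = -21*A^5 - 21*A
  A^1 * (35*d^2) = 35*A^5 + 70*A + 35*A^-3
  A^-1 * (35*d^3) = -35*A^5 - 105*A - 105*A^-3 - 35*A^-7
  A^-3 * (21*d^4) = 21*A^5 + 84*A + 126*A^-3 + 84*A^-7 + 21*A^-11
  A^-5 * (7*d^5) = -7*A^5 - 35*A - 70*A^-3 - 70*A^-7 - 35*A^-11 - 7*A^-15
  A^-7 * (d^6) = A^5 + 6*A + 15*A^-3 + 20*A^-7 + 15*A^-11 + 6*A^-15 + A^-19
Summing the groups: <K> = -A^9 - A + A^-3 - A^-7 + A^-11 - A^-15 + A^-19
Normalise by the writhe: (-A^3)^(-w) = (-A^3)^(-7) = -A^-21, so f(A) = -A^-21 * <K> = A^-12 + A^-20 - A^-24 + A^-28 - A^-32 + A^-36 - A^-40.
Substitute A = t^(-1/4), i.e. A^e → t^(-e/4): V(t) = -t^10 + t^9 - t^8 + t^7 - t^6 + t^5 + t^3

Answer: -t^10 + t^9 - t^8 + t^7 - t^6 + t^5 + t^3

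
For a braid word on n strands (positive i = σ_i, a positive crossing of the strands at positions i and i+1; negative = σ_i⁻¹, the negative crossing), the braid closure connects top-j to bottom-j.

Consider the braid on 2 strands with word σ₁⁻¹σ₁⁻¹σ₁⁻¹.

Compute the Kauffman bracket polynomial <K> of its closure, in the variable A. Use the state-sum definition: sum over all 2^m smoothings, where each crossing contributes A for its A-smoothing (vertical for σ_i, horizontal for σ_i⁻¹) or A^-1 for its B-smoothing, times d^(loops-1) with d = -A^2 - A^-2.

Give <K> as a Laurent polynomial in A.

A^7 - A^3 - A^-5

Derivation:
Braid: s1^-1 s1^-1 s1^-1 on 2 strands, 3 crossings.
Writhe w = (#positive) - (#negative) = 0 - 3 = -3.
Computing the Kauffman bracket via state sum. There are 2^3 = 8 states.
Smooth each crossing (0=||, 1=⌣⌢); contribution A^(Σ sign_k(1-2s_k)) * d^(L-1).
  state 000: A-exp=-3, loops=2, term = A^-3 * d^1
  state 001: A-exp=-1, loops=1, term = A^-1 * d^0
  state 010: A-exp=-1, loops=1, term = A^-1 * d^0
  state 011: A-exp=+1, loops=2, term = A^1 * d^1
  state 100: A-exp=-1, loops=1, term = A^-1 * d^0
  state 101: A-exp=+1, loops=2, term = A^1 * d^1
  state 110: A-exp=+1, loops=2, term = A^1 * d^1
  state 111: A-exp=+3, loops=3, term = A^3 * d^2
Collect the terms by A-exponent (count of states per loop number):
Powers of d = -A^2 - A^-2: d^2 = A^4 + 2 + A^-4.
  A^3 * (d^2) = A^7 + 2*A^3 + A^-1
  A^1 * (3*d) = -3*A^3 - 3*A^-1
  A^-1 * (3) = 3*A^-1
  A^-3 * (d) = -A^-1 - A^-5
Summing the groups: <K> = A^7 - A^3 - A^-5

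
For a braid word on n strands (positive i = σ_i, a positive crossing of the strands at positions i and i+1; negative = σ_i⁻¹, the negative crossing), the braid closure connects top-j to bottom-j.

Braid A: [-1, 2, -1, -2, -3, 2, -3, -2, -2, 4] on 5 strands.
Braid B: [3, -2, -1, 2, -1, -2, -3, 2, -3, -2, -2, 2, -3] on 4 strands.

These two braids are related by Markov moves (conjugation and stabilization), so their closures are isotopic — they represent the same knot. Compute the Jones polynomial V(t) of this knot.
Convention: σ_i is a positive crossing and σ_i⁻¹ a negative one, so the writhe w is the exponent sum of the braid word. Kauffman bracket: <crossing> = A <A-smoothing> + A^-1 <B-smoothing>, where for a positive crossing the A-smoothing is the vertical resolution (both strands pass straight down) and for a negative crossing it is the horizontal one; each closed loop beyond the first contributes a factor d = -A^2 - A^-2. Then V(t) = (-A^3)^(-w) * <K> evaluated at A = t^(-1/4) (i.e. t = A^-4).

Markov-equivalent braids have isotopic closures, hence identical knot invariants. Strip the Markov moves from each word to reach a common short braid β, then compute V(t) once on β.
Braid A: s1^-1 s2 s1^-1 s2^-1 s3^-1 s2 s3^-1 s2^-1 s2^-1 s4 on 5 strands reduces by inverse Markov moves (closure unchanged at each step):
  Destabilize: the word has the form β·s4 where s4 occurs only as the final letter (β ∈ B_4); drop it and the last strand → 4 strands.
Reduced to β = s1^-1 s2 s1^-1 s2^-1 s3^-1 s2 s3^-1 s2^-1 s2^-1 on 4 strands, 9 crossings.
Braid B: s3 s2^-1 s1^-1 s2 s1^-1 s2^-1 s3^-1 s2 s3^-1 s2^-1 s2^-1 s2 s3^-1 on 4 strands reduces by inverse Markov moves (closure unchanged at each step):
  Deconjugate: the word is γ·β·γ⁻¹ with γ = s3 s2^-1 (prefix) and γ⁻¹ = s2 s3^-1 (suffix); strip both.
Reduced to β = s1^-1 s2 s1^-1 s2^-1 s3^-1 s2 s3^-1 s2^-1 s2^-1 on 4 strands, 9 crossings.
Both give the same β = s1^-1 s2 s1^-1 s2^-1 s3^-1 s2 s3^-1 s2^-1 s2^-1 on 4 strands, so one state sum suffices:
Braid: s1^-1 s2 s1^-1 s2^-1 s3^-1 s2 s3^-1 s2^-1 s2^-1 on 4 strands, 9 crossings.
Writhe w = (#positive) - (#negative) = 2 - 7 = -5.
Enumerate smoothing states for the bracket polynomial. There are 2^9 = 512 states.
Smooth each crossing (0=||, 1=⌣⌢); contribution A^(Σ sign_k(1-2s_k)) * d^(L-1).
Tabulate the states by total A-exponent and number of loops L (A-exp: L × count):
  A^9: L=5 ×1
  A^7: L=4 ×9
  A^5: L=3 ×30, L=5 ×6
  A^3: L=2 ×45, L=4 ×37, L=6 ×2
  A^1: L=1 ×27, L=3 ×78, L=5 ×21
  A^-1: L=2 ×67, L=4 ×53, L=6 ×6
  A^-3: L=1 ×12, L=3 ×53, L=5 ×18, L=7 ×1
  A^-5: L=2 ×14, L=4 ×19, L=6 ×3
  A^-7: L=3 ×6, L=5 ×3
  A^-9: L=4 ×1
Each group contributes A^e * Σ count * d^(L-1):
Powers of d = -A^2 - A^-2: d^2 = A^4 + 2 + A^-4; d^3 = -A^6 - 3*A^2 - 3*A^-2 - A^-6; d^4 = A^8 + 4*A^4 + 6 + 4*A^-4 + A^-8; d^5 = -A^10 - 5*A^6 - 10*A^2 - 10*A^-2 - 5*A^-6 - A^-10; d^6 = A^12 + 6*A^8 + 15*A^4 + 20 + 15*A^-4 + 6*A^-8 + A^-12.
  A^9 * (d^4) = A^17 + 4*A^13 + 6*A^9 + 4*A^5 + A
  A^7 * (9*d^3) = -9*A^13 - 27*A^9 - 27*A^5 - 9*A
  A^5 * (30*d^2 + 6*d^4) = 6*A^13 + 54*A^9 + 96*A^5 + 54*A + 6*A^-3
  A^3 * (45*d + 37*d^3 + 2*d^5) = -2*A^13 - 47*A^9 - 176*A^5 - 176*A - 47*A^-3 - 2*A^-7
  A^1 * (27 + 78*d^2 + 21*d^4) = 21*A^9 + 162*A^5 + 309*A + 162*A^-3 + 21*A^-7
  A^-1 * (67*d + 53*d^3 + 6*d^5) = -6*A^9 - 83*A^5 - 286*A - 286*A^-3 - 83*A^-7 - 6*A^-11
  A^-3 * (12 + 53*d^2 + 18*d^4 + d^6) = A^9 + 24*A^5 + 140*A + 246*A^-3 + 140*A^-7 + 24*A^-11 + A^-15
  A^-5 * (14*d + 19*d^3 + 3*d^5) = -3*A^5 - 34*A - 101*A^-3 - 101*A^-7 - 34*A^-11 - 3*A^-15
  A^-7 * (6*d^2 + 3*d^4) = 3*A + 18*A^-3 + 30*A^-7 + 18*A^-11 + 3*A^-15
  A^-9 * (d^3) = -A^-3 - 3*A^-7 - 3*A^-11 - A^-15
Summing the groups: <K> = A^17 - A^13 + 2*A^9 - 3*A^5 + 2*A - 3*A^-3 + 2*A^-7 - A^-11
Normalise by the writhe: (-A^3)^(-w) = (-A^3)^(5) = -A^15, so f(A) = -A^15 * <K> = -A^32 + A^28 - 2*A^24 + 3*A^20 - 2*A^16 + 3*A^12 - 2*A^8 + A^4.
Substitute A = t^(-1/4), i.e. A^e → t^(-e/4): V(t) = t^-1 - 2*t^-2 + 3*t^-3 - 2*t^-4 + 3*t^-5 - 2*t^-6 + t^-7 - t^-8

Answer: t^-1 - 2*t^-2 + 3*t^-3 - 2*t^-4 + 3*t^-5 - 2*t^-6 + t^-7 - t^-8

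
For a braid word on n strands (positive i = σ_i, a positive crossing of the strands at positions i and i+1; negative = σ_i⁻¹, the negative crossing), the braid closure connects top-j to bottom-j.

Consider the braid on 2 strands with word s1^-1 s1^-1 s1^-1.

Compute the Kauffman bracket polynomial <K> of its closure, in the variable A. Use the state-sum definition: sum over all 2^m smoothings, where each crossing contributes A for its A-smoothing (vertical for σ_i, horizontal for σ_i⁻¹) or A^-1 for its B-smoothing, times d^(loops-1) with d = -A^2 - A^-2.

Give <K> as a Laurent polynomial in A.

Braid: s1^-1 s1^-1 s1^-1 on 2 strands, 3 crossings.
Writhe w = (#positive) - (#negative) = 0 - 3 = -3.
State-sum expansion of <K>. There are 2^3 = 8 states.
Each crossing splits two ways (0=vertical, 1=horizontal). The state's weight is A^(#A-smoothings - #B-smoothings) * d^(loops - 1).
  state 000: A-exp=-3, loops=2, term = A^-3 * d^1
  state 001: A-exp=-1, loops=1, term = A^-1 * d^0
  state 010: A-exp=-1, loops=1, term = A^-1 * d^0
  state 011: A-exp=+1, loops=2, term = A^1 * d^1
  state 100: A-exp=-1, loops=1, term = A^-1 * d^0
  state 101: A-exp=+1, loops=2, term = A^1 * d^1
  state 110: A-exp=+1, loops=2, term = A^1 * d^1
  state 111: A-exp=+3, loops=3, term = A^3 * d^2
Collect the terms by A-exponent (count of states per loop number):
Powers of d = -A^2 - A^-2: d^2 = A^4 + 2 + A^-4.
  A^3 * (d^2) = A^7 + 2*A^3 + A^-1
  A^1 * (3*d) = -3*A^3 - 3*A^-1
  A^-1 * (3) = 3*A^-1
  A^-3 * (d) = -A^-1 - A^-5
Summing the groups: <K> = A^7 - A^3 - A^-5

Answer: A^7 - A^3 - A^-5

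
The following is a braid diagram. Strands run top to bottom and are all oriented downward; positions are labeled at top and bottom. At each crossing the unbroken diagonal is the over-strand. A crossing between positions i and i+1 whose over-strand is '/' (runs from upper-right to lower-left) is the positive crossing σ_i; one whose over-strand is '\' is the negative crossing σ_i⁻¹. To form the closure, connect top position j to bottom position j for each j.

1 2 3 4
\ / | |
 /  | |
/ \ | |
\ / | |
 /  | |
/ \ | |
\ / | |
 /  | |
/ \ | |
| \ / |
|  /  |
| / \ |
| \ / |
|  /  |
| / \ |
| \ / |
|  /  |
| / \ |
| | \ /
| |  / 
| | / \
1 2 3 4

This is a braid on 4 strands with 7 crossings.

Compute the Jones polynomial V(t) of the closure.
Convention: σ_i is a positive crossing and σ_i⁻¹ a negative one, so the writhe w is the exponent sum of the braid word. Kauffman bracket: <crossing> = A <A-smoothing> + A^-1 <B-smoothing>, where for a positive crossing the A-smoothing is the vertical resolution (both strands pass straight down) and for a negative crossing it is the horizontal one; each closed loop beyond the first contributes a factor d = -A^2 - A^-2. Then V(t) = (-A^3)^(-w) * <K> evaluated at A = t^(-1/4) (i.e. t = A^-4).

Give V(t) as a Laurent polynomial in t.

Reading the diagram top to bottom ('/'-over between positions i,i+1 = s_i, '\'-over = s_i^-1): braid word = s1 s1 s1 s2 s2 s2 s3.
The presented braid s1 s1 s1 s2 s2 s2 s3 on 4 strands reduces by inverse Markov moves (closure unchanged at each step):
  Destabilize: the word has the form β·s3 where s3 occurs only as the final letter (β ∈ B_3); drop it and the last strand → 3 strands.
Reduced to β = s1 s1 s1 s2 s2 s2 on 3 strands, 6 crossings.
Compute on β:
Braid: s1 s1 s1 s2 s2 s2 on 3 strands, 6 crossings.
Writhe w = (#positive) - (#negative) = 6 - 0 = 6.
State-sum expansion of <K>. There are 2^6 = 64 states.
For each crossing: s=0 is the vertical smoothing, s=1 horizontal. Crossing k contributes A^(sign_k * (1 - 2*s_k)); loop factor d = -A^2 - A^-2.
Tabulate the states by total A-exponent and number of loops L (A-exp: L × count):
  A^6: L=3 ×1
  A^4: L=2 ×6
  A^2: L=1 ×9, L=3 ×6
  A^0: L=2 ×18, L=4 ×2
  A^-2: L=3 ×15
  A^-4: L=4 ×6
  A^-6: L=5 ×1
Each group contributes A^e * Σ count * d^(L-1):
Powers of d = -A^2 - A^-2: d^2 = A^4 + 2 + A^-4; d^3 = -A^6 - 3*A^2 - 3*A^-2 - A^-6; d^4 = A^8 + 4*A^4 + 6 + 4*A^-4 + A^-8.
  A^6 * (d^2) = A^10 + 2*A^6 + A^2
  A^4 * (6*d) = -6*A^6 - 6*A^2
  A^2 * (9 + 6*d^2) = 6*A^6 + 21*A^2 + 6*A^-2
  A^0 * (18*d + 2*d^3) = -2*A^6 - 24*A^2 - 24*A^-2 - 2*A^-6
  A^-2 * (15*d^2) = 15*A^2 + 30*A^-2 + 15*A^-6
  A^-4 * (6*d^3) = -6*A^2 - 18*A^-2 - 18*A^-6 - 6*A^-10
  A^-6 * (d^4) = A^2 + 4*A^-2 + 6*A^-6 + 4*A^-10 + A^-14
Summing the groups: <K> = A^10 + 2*A^2 - 2*A^-2 + A^-6 - 2*A^-10 + A^-14
Normalise by the writhe: (-A^3)^(-w) = (-A^3)^(-6) = A^-18, so f(A) = A^-18 * <K> = A^-8 + 2*A^-16 - 2*A^-20 + A^-24 - 2*A^-28 + A^-32.
Substitute A = t^(-1/4), i.e. A^e → t^(-e/4): V(t) = t^8 - 2*t^7 + t^6 - 2*t^5 + 2*t^4 + t^2

Answer: t^8 - 2*t^7 + t^6 - 2*t^5 + 2*t^4 + t^2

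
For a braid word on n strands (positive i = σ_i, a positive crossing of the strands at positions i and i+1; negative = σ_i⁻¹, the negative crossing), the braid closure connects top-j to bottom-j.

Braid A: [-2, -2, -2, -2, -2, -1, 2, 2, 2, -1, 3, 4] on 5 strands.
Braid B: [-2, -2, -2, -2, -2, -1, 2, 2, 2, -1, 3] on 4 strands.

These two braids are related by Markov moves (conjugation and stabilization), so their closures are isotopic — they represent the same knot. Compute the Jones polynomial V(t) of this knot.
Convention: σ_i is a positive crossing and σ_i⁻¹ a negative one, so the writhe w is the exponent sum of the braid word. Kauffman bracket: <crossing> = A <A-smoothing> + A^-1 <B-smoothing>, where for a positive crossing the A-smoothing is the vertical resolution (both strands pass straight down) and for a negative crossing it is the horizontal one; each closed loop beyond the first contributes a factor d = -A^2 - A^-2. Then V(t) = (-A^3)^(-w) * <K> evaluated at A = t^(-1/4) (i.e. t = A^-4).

Markov-equivalent braids have isotopic closures, hence identical knot invariants. Strip the Markov moves from each word to reach a common short braid β, then compute V(t) once on β.
Braid A: s2^-1 s2^-1 s2^-1 s2^-1 s2^-1 s1^-1 s2 s2 s2 s1^-1 s3 s4 on 5 strands reduces by inverse Markov moves (closure unchanged at each step):
  Destabilize: the word has the form β·s4 where s4 occurs only as the final letter (β ∈ B_4); drop it and the last strand → 4 strands.
  Destabilize: the word has the form β·s3 where s3 occurs only as the final letter (β ∈ B_3); drop it and the last strand → 3 strands.
Reduced to β = s2^-1 s2^-1 s2^-1 s2^-1 s2^-1 s1^-1 s2 s2 s2 s1^-1 on 3 strands, 10 crossings.
Braid B: s2^-1 s2^-1 s2^-1 s2^-1 s2^-1 s1^-1 s2 s2 s2 s1^-1 s3 on 4 strands reduces by inverse Markov moves (closure unchanged at each step):
  Destabilize: the word has the form β·s3 where s3 occurs only as the final letter (β ∈ B_3); drop it and the last strand → 3 strands.
Reduced to β = s2^-1 s2^-1 s2^-1 s2^-1 s2^-1 s1^-1 s2 s2 s2 s1^-1 on 3 strands, 10 crossings.
Both give the same β = s2^-1 s2^-1 s2^-1 s2^-1 s2^-1 s1^-1 s2 s2 s2 s1^-1 on 3 strands, so one state sum suffices:
Braid: s2^-1 s2^-1 s2^-1 s2^-1 s2^-1 s1^-1 s2 s2 s2 s1^-1 on 3 strands, 10 crossings.
Writhe w = (#positive) - (#negative) = 3 - 7 = -4.
Enumerate smoothing states for the bracket polynomial. There are 2^10 = 1024 states.
For each crossing: s=0 is the vertical smoothing, s=1 horizontal. Crossing k contributes A^(sign_k * (1 - 2*s_k)); loop factor d = -A^2 - A^-2.
Tabulate the states by total A-exponent and number of loops L (A-exp: L × count):
  A^10: L=6 ×1
  A^8: L=5 ×10
  A^6: L=4 ×35, L=6 ×10
  A^4: L=3 ×60, L=5 ×50, L=7 ×10
  A^2: L=2 ×55, L=4 ×100, L=6 ×50, L=8 ×5
  A^0: L=1 ×25, L=3 ×101, L=5 ×100, L=7 ×25, L=9 ×1
  A^-2: L=2 ×55, L=4 ×100, L=6 ×50, L=8 ×5
  A^-4: L=1 ×6, L=3 ×54, L=5 ×50, L=7 ×10
  A^-6: L=2 ×9, L=4 ×26, L=6 ×10
  A^-8: L=3 ×5, L=5 ×5
  A^-10: L=4 ×1
Each group contributes A^e * Σ count * d^(L-1):
Powers of d = -A^2 - A^-2: d^2 = A^4 + 2 + A^-4; d^3 = -A^6 - 3*A^2 - 3*A^-2 - A^-6; d^4 = A^8 + 4*A^4 + 6 + 4*A^-4 + A^-8; d^5 = -A^10 - 5*A^6 - 10*A^2 - 10*A^-2 - 5*A^-6 - A^-10; d^6 = A^12 + 6*A^8 + 15*A^4 + 20 + 15*A^-4 + 6*A^-8 + A^-12; d^7 = -A^14 - 7*A^10 - 21*A^6 - 35*A^2 - 35*A^-2 - 21*A^-6 - 7*A^-10 - A^-14; d^8 = A^16 + 8*A^12 + 28*A^8 + 56*A^4 + 70 + 56*A^-4 + 28*A^-8 + 8*A^-12 + A^-16.
  A^10 * (d^5) = -A^20 - 5*A^16 - 10*A^12 - 10*A^8 - 5*A^4 - 1
  A^8 * (10*d^4) = 10*A^16 + 40*A^12 + 60*A^8 + 40*A^4 + 10
  A^6 * (35*d^3 + 10*d^5) = -10*A^16 - 85*A^12 - 205*A^8 - 205*A^4 - 85 - 10*A^-4
  A^4 * (60*d^2 + 50*d^4 + 10*d^6) = 10*A^16 + 110*A^12 + 410*A^8 + 620*A^4 + 410 + 110*A^-4 + 10*A^-8
  A^2 * (55*d + 100*d^3 + 50*d^5 + 5*d^7) = -5*A^16 - 85*A^12 - 455*A^8 - 1030*A^4 - 1030 - 455*A^-4 - 85*A^-8 - 5*A^-12
  A^0 * (25 + 101*d^2 + 100*d^4 + 25*d^6 + d^8) = A^16 + 33*A^12 + 278*A^8 + 932*A^4 + 1397 + 932*A^-4 + 278*A^-8 + 33*A^-12 + A^-16
  A^-2 * (55*d + 100*d^3 + 50*d^5 + 5*d^7) = -5*A^12 - 85*A^8 - 455*A^4 - 1030 - 1030*A^-4 - 455*A^-8 - 85*A^-12 - 5*A^-16
  A^-4 * (6 + 54*d^2 + 50*d^4 + 10*d^6) = 10*A^8 + 110*A^4 + 404 + 614*A^-4 + 404*A^-8 + 110*A^-12 + 10*A^-16
  A^-6 * (9*d + 26*d^3 + 10*d^5) = -10*A^4 - 76 - 187*A^-4 - 187*A^-8 - 76*A^-12 - 10*A^-16
  A^-8 * (5*d^2 + 5*d^4) = 5 + 25*A^-4 + 40*A^-8 + 25*A^-12 + 5*A^-16
  A^-10 * (d^3) = -A^-4 - 3*A^-8 - 3*A^-12 - A^-16
Summing the groups: <K> = -A^20 + A^16 - 2*A^12 + 3*A^8 - 3*A^4 + 4 - 2*A^-4 + 2*A^-8 - A^-12
Normalise by the writhe: (-A^3)^(-w) = (-A^3)^(4) = A^12, so f(A) = A^12 * <K> = -A^32 + A^28 - 2*A^24 + 3*A^20 - 3*A^16 + 4*A^12 - 2*A^8 + 2*A^4 - 1.
Substitute A = t^(-1/4), i.e. A^e → t^(-e/4): V(t) = -1 + 2*t^-1 - 2*t^-2 + 4*t^-3 - 3*t^-4 + 3*t^-5 - 2*t^-6 + t^-7 - t^-8

Answer: -1 + 2*t^-1 - 2*t^-2 + 4*t^-3 - 3*t^-4 + 3*t^-5 - 2*t^-6 + t^-7 - t^-8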